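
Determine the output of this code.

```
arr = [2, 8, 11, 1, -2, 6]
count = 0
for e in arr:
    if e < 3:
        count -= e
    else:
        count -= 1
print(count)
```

-4

e=2: <3, count = 0-2 = -2
e=8: not <3, count = (-2)-1 = -3
e=11: not <3, count = (-3)-1 = -4
e=1: <3, count = (-4)-1 = -5
e=-2: <3, count = (-5)-(-2) = -3
e=6: not <3, count = (-3)-1 = -4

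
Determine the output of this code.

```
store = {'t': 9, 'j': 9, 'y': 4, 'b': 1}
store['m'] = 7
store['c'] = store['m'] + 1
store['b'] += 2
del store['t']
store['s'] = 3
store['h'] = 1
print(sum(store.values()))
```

store['m'] = 7 → {'t': 9, 'j': 9, 'y': 4, 'b': 1, 'm': 7}
store['c'] = store['m']+1 = 8 → {'t': 9, 'j': 9, 'y': 4, 'b': 1, 'm': 7, 'c': 8}
store['b'] = 1+2 = 3 → {'t': 9, 'j': 9, 'y': 4, 'b': 3, 'm': 7, 'c': 8}
del 't' → {'j': 9, 'y': 4, 'b': 3, 'm': 7, 'c': 8}
store['s'] = 3 → {'j': 9, 'y': 4, 'b': 3, 'm': 7, 'c': 8, 's': 3}
store['h'] = 1 → {'j': 9, 'y': 4, 'b': 3, 'm': 7, 'c': 8, 's': 3, 'h': 1}
sum of values = 35

35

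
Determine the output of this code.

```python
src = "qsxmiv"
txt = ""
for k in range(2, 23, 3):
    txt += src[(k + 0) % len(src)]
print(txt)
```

k=2: add src[2]='x' → 'x'
k=5: add src[5]='v' → 'xv'
k=8: add src[2]='x' → 'xvx'
k=11: add src[5]='v' → 'xvxv'
k=14: add src[2]='x' → 'xvxvx'
k=17: add src[5]='v' → 'xvxvxv'
k=20: add src[2]='x' → 'xvxvxvx'

xvxvxvx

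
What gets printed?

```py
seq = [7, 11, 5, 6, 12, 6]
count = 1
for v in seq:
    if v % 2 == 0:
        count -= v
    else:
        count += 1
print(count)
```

-20

v=7: not even, count = 1+1 = 2
v=11: not even, count = 2+1 = 3
v=5: not even, count = 3+1 = 4
v=6: even, count = 4-6 = -2
v=12: even, count = (-2)-12 = -14
v=6: even, count = (-14)-6 = -20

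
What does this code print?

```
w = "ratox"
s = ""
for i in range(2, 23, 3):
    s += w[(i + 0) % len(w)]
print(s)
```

i=2: add w[2]='t' → 't'
i=5: add w[0]='r' → 'tr'
i=8: add w[3]='o' → 'tro'
i=11: add w[1]='a' → 'troa'
i=14: add w[4]='x' → 'troax'
i=17: add w[2]='t' → 'troaxt'
i=20: add w[0]='r' → 'troaxtr'

troaxtr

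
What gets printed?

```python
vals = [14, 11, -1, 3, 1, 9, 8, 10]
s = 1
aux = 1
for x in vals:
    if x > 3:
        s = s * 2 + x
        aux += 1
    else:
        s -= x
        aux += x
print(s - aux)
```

373

x=14: >3, s = 1*2+14 = 16; aux=2
x=11: >3, s = 16*2+11 = 43; aux=3
x=-1: not >3, s = 43-(-1) = 44; aux=2
x=3: not >3, s = 44-3 = 41; aux=5
x=1: not >3, s = 41-1 = 40; aux=6
x=9: >3, s = 40*2+9 = 89; aux=7
x=8: >3, s = 89*2+8 = 186; aux=8
x=10: >3, s = 186*2+10 = 382; aux=9
s-aux = 382-9 = 373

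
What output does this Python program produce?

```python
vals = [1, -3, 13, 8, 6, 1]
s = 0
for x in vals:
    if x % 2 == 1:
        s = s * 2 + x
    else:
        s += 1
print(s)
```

27

x=1: odd, s = 0*2+1 = 1
x=-3: odd, s = 1*2+(-3) = -1
x=13: odd, s = (-1)*2+13 = 11
x=8: not odd, s = 11+1 = 12
x=6: not odd, s = 12+1 = 13
x=1: odd, s = 13*2+1 = 27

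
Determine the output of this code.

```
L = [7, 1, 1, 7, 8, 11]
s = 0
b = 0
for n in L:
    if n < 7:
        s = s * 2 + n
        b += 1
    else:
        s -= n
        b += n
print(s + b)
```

-16

n=7: not <7, s = 0-7 = -7; b=7
n=1: <7, s = (-7)*2+1 = -13; b=8
n=1: <7, s = (-13)*2+1 = -25; b=9
n=7: not <7, s = (-25)-7 = -32; b=16
n=8: not <7, s = (-32)-8 = -40; b=24
n=11: not <7, s = (-40)-11 = -51; b=35
s+b = (-51)+35 = -16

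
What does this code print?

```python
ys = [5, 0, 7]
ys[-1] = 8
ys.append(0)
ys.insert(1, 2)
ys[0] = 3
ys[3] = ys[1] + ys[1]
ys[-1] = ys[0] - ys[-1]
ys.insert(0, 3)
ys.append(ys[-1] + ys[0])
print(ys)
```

ys[-1] = 8 → [5, 0, 8]
append 0 → [5, 0, 8, 0]
insert 2 at 1 → [5, 2, 0, 8, 0]
ys[0] = 3 → [3, 2, 0, 8, 0]
ys[3] = ys[1]+ys[1] = 2+2 = 4 → [3, 2, 0, 4, 0]
ys[-1] = ys[0]-ys[-1] = 3-0 = 3 → [3, 2, 0, 4, 3]
insert 3 at 0 → [3, 3, 2, 0, 4, 3]
append ys[-1]+ys[0] = 3+3 = 6 → [3, 3, 2, 0, 4, 3, 6]

[3, 3, 2, 0, 4, 3, 6]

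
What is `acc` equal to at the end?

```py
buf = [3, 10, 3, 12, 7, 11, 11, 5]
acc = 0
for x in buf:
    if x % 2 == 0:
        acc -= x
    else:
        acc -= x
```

x=3: not even, acc = 0-3 = -3
x=10: even, acc = (-3)-10 = -13
x=3: not even, acc = (-13)-3 = -16
x=12: even, acc = (-16)-12 = -28
x=7: not even, acc = (-28)-7 = -35
x=11: not even, acc = (-35)-11 = -46
x=11: not even, acc = (-46)-11 = -57
x=5: not even, acc = (-57)-5 = -62

-62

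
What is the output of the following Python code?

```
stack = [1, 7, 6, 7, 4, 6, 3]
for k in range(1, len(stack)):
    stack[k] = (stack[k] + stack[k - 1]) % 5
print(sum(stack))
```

k=1: stack[1] = (7+1)%5 = 3 → [1, 3, 6, 7, 4, 6, 3]
k=2: stack[2] = (6+3)%5 = 4 → [1, 3, 4, 7, 4, 6, 3]
k=3: stack[3] = (7+4)%5 = 1 → [1, 3, 4, 1, 4, 6, 3]
k=4: stack[4] = (4+1)%5 = 0 → [1, 3, 4, 1, 0, 6, 3]
k=5: stack[5] = (6+0)%5 = 1 → [1, 3, 4, 1, 0, 1, 3]
k=6: stack[6] = (3+1)%5 = 4 → [1, 3, 4, 1, 0, 1, 4]
sum = 14

14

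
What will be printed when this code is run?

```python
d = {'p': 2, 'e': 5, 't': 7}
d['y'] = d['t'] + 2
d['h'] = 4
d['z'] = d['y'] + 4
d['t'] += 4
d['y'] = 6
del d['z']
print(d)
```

{'p': 2, 'e': 5, 't': 11, 'y': 6, 'h': 4}

d['y'] = d['t']+2 = 9 → {'p': 2, 'e': 5, 't': 7, 'y': 9}
d['h'] = 4 → {'p': 2, 'e': 5, 't': 7, 'y': 9, 'h': 4}
d['z'] = d['y']+4 = 13 → {'p': 2, 'e': 5, 't': 7, 'y': 9, 'h': 4, 'z': 13}
d['t'] = 7+4 = 11 → {'p': 2, 'e': 5, 't': 11, 'y': 9, 'h': 4, 'z': 13}
d['y'] = 6 → {'p': 2, 'e': 5, 't': 11, 'y': 6, 'h': 4, 'z': 13}
del 'z' → {'p': 2, 'e': 5, 't': 11, 'y': 6, 'h': 4}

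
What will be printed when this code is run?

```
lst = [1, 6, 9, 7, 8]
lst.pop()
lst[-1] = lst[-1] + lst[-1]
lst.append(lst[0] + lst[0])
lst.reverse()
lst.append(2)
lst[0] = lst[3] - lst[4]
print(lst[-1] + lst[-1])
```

4

pop() removes 8 → [1, 6, 9, 7]
lst[-1] = lst[-1]+lst[-1] = 7+7 = 14 → [1, 6, 9, 14]
append lst[0]+lst[0] = 1+1 = 2 → [1, 6, 9, 14, 2]
reverse → [2, 14, 9, 6, 1]
append 2 → [2, 14, 9, 6, 1, 2]
lst[0] = lst[3]-lst[4] = 6-1 = 5 → [5, 14, 9, 6, 1, 2]
lst[-1]+lst[-1] = 2+2 = 4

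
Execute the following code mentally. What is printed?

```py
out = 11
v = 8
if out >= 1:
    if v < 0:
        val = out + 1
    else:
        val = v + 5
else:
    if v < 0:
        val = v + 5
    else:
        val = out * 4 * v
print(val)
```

out=11, v=8
out >= 1 is True; v < 0 is False
→ val = v + 5 = 13

13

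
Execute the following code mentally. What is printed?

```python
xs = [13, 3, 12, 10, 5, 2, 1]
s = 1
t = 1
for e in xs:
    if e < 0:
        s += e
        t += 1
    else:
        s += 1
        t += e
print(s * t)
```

376

e=13: not <0, s = 1+1 = 2; t=14
e=3: not <0, s = 2+1 = 3; t=17
e=12: not <0, s = 3+1 = 4; t=29
e=10: not <0, s = 4+1 = 5; t=39
e=5: not <0, s = 5+1 = 6; t=44
e=2: not <0, s = 6+1 = 7; t=46
e=1: not <0, s = 7+1 = 8; t=47
s*t = 8*47 = 376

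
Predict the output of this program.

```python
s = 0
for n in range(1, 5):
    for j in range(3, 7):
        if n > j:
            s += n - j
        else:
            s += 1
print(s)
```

16

n=1,j=3: not 1>3, s = 0+1 = 1
n=1,j=4: not 1>4, s = 1+1 = 2
n=1,j=5: not 1>5, s = 2+1 = 3
n=1,j=6: not 1>6, s = 3+1 = 4
n=2,j=3: not 2>3, s = 4+1 = 5
n=2,j=4: not 2>4, s = 5+1 = 6
n=2,j=5: not 2>5, s = 6+1 = 7
n=2,j=6: not 2>6, s = 7+1 = 8
n=3,j=3: not 3>3, s = 8+1 = 9
n=3,j=4: not 3>4, s = 9+1 = 10
n=3,j=5: not 3>5, s = 10+1 = 11
n=3,j=6: not 3>6, s = 11+1 = 12
n=4,j=3: 4>3, s = 12+1 = 13
n=4,j=4: not 4>4, s = 13+1 = 14
n=4,j=5: not 4>5, s = 14+1 = 15
n=4,j=6: not 4>6, s = 15+1 = 16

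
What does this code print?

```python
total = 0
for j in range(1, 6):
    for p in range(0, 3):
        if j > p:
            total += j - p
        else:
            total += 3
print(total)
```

j=1,p=0: 1>0, total = 0+1 = 1
j=1,p=1: not 1>1, total = 1+3 = 4
j=1,p=2: not 1>2, total = 4+3 = 7
j=2,p=0: 2>0, total = 7+2 = 9
j=2,p=1: 2>1, total = 9+1 = 10
j=2,p=2: not 2>2, total = 10+3 = 13
j=3,p=0: 3>0, total = 13+3 = 16
j=3,p=1: 3>1, total = 16+2 = 18
j=3,p=2: 3>2, total = 18+1 = 19
j=4,p=0: 4>0, total = 19+4 = 23
j=4,p=1: 4>1, total = 23+3 = 26
j=4,p=2: 4>2, total = 26+2 = 28
j=5,p=0: 5>0, total = 28+5 = 33
j=5,p=1: 5>1, total = 33+4 = 37
j=5,p=2: 5>2, total = 37+3 = 40

40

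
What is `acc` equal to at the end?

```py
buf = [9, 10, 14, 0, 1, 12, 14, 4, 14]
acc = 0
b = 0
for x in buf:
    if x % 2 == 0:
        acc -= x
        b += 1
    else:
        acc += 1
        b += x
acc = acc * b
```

-1122

x=9: not even, acc = 0+1 = 1; b=9
x=10: even, acc = 1-10 = -9; b=10
x=14: even, acc = (-9)-14 = -23; b=11
x=0: even, acc = (-23)-0 = -23; b=12
x=1: not even, acc = (-23)+1 = -22; b=13
x=12: even, acc = (-22)-12 = -34; b=14
x=14: even, acc = (-34)-14 = -48; b=15
x=4: even, acc = (-48)-4 = -52; b=16
x=14: even, acc = (-52)-14 = -66; b=17
acc*b = (-66)*17 = -1122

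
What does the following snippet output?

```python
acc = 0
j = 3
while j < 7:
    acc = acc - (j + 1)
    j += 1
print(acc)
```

-22

j=3: acc = 0-4 = -4
j=4: acc = (-4)-5 = -9
j=5: acc = (-9)-6 = -15
j=6: acc = (-15)-7 = -22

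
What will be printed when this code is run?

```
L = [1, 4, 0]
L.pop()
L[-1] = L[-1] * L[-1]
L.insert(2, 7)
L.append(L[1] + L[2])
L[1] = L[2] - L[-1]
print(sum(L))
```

pop() removes 0 → [1, 4]
L[-1] = L[-1]*L[-1] = 4*4 = 16 → [1, 16]
insert 7 at 2 → [1, 16, 7]
append L[1]+L[2] = 16+7 = 23 → [1, 16, 7, 23]
L[1] = L[2]-L[-1] = 7-23 = -16 → [1, -16, 7, 23]
sum = 15

15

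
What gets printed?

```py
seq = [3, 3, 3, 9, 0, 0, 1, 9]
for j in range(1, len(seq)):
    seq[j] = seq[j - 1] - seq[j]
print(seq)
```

j=1: seq[1] = 3-3 = 0 → [3, 0, 3, 9, 0, 0, 1, 9]
j=2: seq[2] = 0-3 = -3 → [3, 0, -3, 9, 0, 0, 1, 9]
j=3: seq[3] = (-3)-9 = -12 → [3, 0, -3, -12, 0, 0, 1, 9]
j=4: seq[4] = (-12)-0 = -12 → [3, 0, -3, -12, -12, 0, 1, 9]
j=5: seq[5] = (-12)-0 = -12 → [3, 0, -3, -12, -12, -12, 1, 9]
j=6: seq[6] = (-12)-1 = -13 → [3, 0, -3, -12, -12, -12, -13, 9]
j=7: seq[7] = (-13)-9 = -22 → [3, 0, -3, -12, -12, -12, -13, -22]

[3, 0, -3, -12, -12, -12, -13, -22]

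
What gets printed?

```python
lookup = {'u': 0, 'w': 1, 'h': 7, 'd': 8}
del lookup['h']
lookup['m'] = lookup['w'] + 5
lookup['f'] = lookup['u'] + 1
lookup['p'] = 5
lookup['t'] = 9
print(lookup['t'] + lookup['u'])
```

9

del 'h' → {'u': 0, 'w': 1, 'd': 8}
lookup['m'] = lookup['w']+5 = 6 → {'u': 0, 'w': 1, 'd': 8, 'm': 6}
lookup['f'] = lookup['u']+1 = 1 → {'u': 0, 'w': 1, 'd': 8, 'm': 6, 'f': 1}
lookup['p'] = 5 → {'u': 0, 'w': 1, 'd': 8, 'm': 6, 'f': 1, 'p': 5}
lookup['t'] = 9 → {'u': 0, 'w': 1, 'd': 8, 'm': 6, 'f': 1, 'p': 5, 't': 9}
lookup['t']+lookup['u'] = 9+0 = 9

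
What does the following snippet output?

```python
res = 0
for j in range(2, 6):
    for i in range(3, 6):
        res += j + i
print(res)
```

j=2,i=3: res = 0+5 = 5
j=2,i=4: res = 5+6 = 11
j=2,i=5: res = 11+7 = 18
j=3,i=3: res = 18+6 = 24
j=3,i=4: res = 24+7 = 31
j=3,i=5: res = 31+8 = 39
j=4,i=3: res = 39+7 = 46
j=4,i=4: res = 46+8 = 54
j=4,i=5: res = 54+9 = 63
j=5,i=3: res = 63+8 = 71
j=5,i=4: res = 71+9 = 80
j=5,i=5: res = 80+10 = 90

90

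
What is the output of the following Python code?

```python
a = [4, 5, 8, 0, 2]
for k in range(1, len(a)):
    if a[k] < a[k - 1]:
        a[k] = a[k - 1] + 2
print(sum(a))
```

k=1: 5>=4, unchanged → [4, 5, 8, 0, 2]
k=2: 8>=5, unchanged → [4, 5, 8, 0, 2]
k=3: 0<8, a[3] = 8+2 = 10 → [4, 5, 8, 10, 2]
k=4: 2<10, a[4] = 10+2 = 12 → [4, 5, 8, 10, 12]
sum = 39

39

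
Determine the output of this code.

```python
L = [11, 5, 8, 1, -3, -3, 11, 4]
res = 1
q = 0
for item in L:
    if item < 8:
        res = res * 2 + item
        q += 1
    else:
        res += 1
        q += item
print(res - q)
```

item=11: not <8, res = 1+1 = 2; q=11
item=5: <8, res = 2*2+5 = 9; q=12
item=8: not <8, res = 9+1 = 10; q=20
item=1: <8, res = 10*2+1 = 21; q=21
item=-3: <8, res = 21*2+(-3) = 39; q=22
item=-3: <8, res = 39*2+(-3) = 75; q=23
item=11: not <8, res = 75+1 = 76; q=34
item=4: <8, res = 76*2+4 = 156; q=35
res-q = 156-35 = 121

121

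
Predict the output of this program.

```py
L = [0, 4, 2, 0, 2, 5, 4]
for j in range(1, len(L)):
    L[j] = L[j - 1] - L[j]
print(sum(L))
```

j=1: L[1] = 0-4 = -4 → [0, -4, 2, 0, 2, 5, 4]
j=2: L[2] = (-4)-2 = -6 → [0, -4, -6, 0, 2, 5, 4]
j=3: L[3] = (-6)-0 = -6 → [0, -4, -6, -6, 2, 5, 4]
j=4: L[4] = (-6)-2 = -8 → [0, -4, -6, -6, -8, 5, 4]
j=5: L[5] = (-8)-5 = -13 → [0, -4, -6, -6, -8, -13, 4]
j=6: L[6] = (-13)-4 = -17 → [0, -4, -6, -6, -8, -13, -17]
sum = -54

-54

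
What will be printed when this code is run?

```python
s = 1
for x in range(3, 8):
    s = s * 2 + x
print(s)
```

x=3: s = 1*2+3 = 5
x=4: s = 5*2+4 = 14
x=5: s = 14*2+5 = 33
x=6: s = 33*2+6 = 72
x=7: s = 72*2+7 = 151

151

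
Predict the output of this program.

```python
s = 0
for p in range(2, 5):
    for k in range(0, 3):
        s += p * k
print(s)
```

p=2,k=0: s = 0+0 = 0
p=2,k=1: s = 0+2 = 2
p=2,k=2: s = 2+4 = 6
p=3,k=0: s = 6+0 = 6
p=3,k=1: s = 6+3 = 9
p=3,k=2: s = 9+6 = 15
p=4,k=0: s = 15+0 = 15
p=4,k=1: s = 15+4 = 19
p=4,k=2: s = 19+8 = 27

27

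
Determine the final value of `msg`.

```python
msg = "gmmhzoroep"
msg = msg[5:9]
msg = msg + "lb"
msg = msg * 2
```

'oroelboroelb'

slice [5:9] → 'oroe'
+ 'lb' → 'oroelb'
repeat ×2 → 'oroelboroelb'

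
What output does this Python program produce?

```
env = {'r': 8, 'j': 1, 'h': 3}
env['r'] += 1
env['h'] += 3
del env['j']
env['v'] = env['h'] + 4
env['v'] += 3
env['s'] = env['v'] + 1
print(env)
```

env['r'] = 8+1 = 9 → {'r': 9, 'j': 1, 'h': 3}
env['h'] = 3+3 = 6 → {'r': 9, 'j': 1, 'h': 6}
del 'j' → {'r': 9, 'h': 6}
env['v'] = env['h']+4 = 10 → {'r': 9, 'h': 6, 'v': 10}
env['v'] = 10+3 = 13 → {'r': 9, 'h': 6, 'v': 13}
env['s'] = env['v']+1 = 14 → {'r': 9, 'h': 6, 'v': 13, 's': 14}

{'r': 9, 'h': 6, 'v': 13, 's': 14}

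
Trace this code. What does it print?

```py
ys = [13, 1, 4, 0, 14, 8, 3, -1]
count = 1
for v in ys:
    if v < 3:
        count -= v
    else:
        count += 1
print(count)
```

6

v=13: not <3, count = 1+1 = 2
v=1: <3, count = 2-1 = 1
v=4: not <3, count = 1+1 = 2
v=0: <3, count = 2-0 = 2
v=14: not <3, count = 2+1 = 3
v=8: not <3, count = 3+1 = 4
v=3: not <3, count = 4+1 = 5
v=-1: <3, count = 5-(-1) = 6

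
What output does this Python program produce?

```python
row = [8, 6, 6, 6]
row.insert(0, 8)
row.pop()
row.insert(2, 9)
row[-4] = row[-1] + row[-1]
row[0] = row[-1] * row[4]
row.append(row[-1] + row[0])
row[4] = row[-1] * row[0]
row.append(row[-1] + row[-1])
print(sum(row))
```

1701

insert 8 at 0 → [8, 8, 6, 6, 6]
pop() removes 6 → [8, 8, 6, 6]
insert 9 at 2 → [8, 8, 9, 6, 6]
row[-4] = row[-1]+row[-1] = 6+6 = 12 → [8, 12, 9, 6, 6]
row[0] = row[-1]*row[4] = 6*6 = 36 → [36, 12, 9, 6, 6]
append row[-1]+row[0] = 6+36 = 42 → [36, 12, 9, 6, 6, 42]
row[4] = row[-1]*row[0] = 42*36 = 1512 → [36, 12, 9, 6, 1512, 42]
append row[-1]+row[-1] = 42+42 = 84 → [36, 12, 9, 6, 1512, 42, 84]
sum = 1701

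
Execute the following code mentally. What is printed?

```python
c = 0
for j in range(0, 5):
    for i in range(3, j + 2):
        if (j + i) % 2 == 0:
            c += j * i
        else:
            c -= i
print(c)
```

j=2,i=3: odd sum, c = 0-3 = -3
j=3,i=3: even sum, c = (-3)+9 = 6
j=3,i=4: odd sum, c = 6-4 = 2
j=4,i=3: odd sum, c = 2-3 = -1
j=4,i=4: even sum, c = (-1)+16 = 15
j=4,i=5: odd sum, c = 15-5 = 10

10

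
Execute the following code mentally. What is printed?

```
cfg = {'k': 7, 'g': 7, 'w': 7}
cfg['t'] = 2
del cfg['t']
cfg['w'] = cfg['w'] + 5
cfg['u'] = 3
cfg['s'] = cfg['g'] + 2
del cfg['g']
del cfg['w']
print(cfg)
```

cfg['t'] = 2 → {'k': 7, 'g': 7, 'w': 7, 't': 2}
del 't' → {'k': 7, 'g': 7, 'w': 7}
cfg['w'] = cfg['w']+5 = 12 → {'k': 7, 'g': 7, 'w': 12}
cfg['u'] = 3 → {'k': 7, 'g': 7, 'w': 12, 'u': 3}
cfg['s'] = cfg['g']+2 = 9 → {'k': 7, 'g': 7, 'w': 12, 'u': 3, 's': 9}
del 'g' → {'k': 7, 'w': 12, 'u': 3, 's': 9}
del 'w' → {'k': 7, 'u': 3, 's': 9}

{'k': 7, 'u': 3, 's': 9}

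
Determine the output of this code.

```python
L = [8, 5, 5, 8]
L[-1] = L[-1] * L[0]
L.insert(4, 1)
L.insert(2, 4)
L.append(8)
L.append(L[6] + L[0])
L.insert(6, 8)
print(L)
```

L[-1] = L[-1]*L[0] = 8*8 = 64 → [8, 5, 5, 64]
insert 1 at 4 → [8, 5, 5, 64, 1]
insert 4 at 2 → [8, 5, 4, 5, 64, 1]
append 8 → [8, 5, 4, 5, 64, 1, 8]
append L[6]+L[0] = 8+8 = 16 → [8, 5, 4, 5, 64, 1, 8, 16]
insert 8 at 6 → [8, 5, 4, 5, 64, 1, 8, 8, 16]

[8, 5, 4, 5, 64, 1, 8, 8, 16]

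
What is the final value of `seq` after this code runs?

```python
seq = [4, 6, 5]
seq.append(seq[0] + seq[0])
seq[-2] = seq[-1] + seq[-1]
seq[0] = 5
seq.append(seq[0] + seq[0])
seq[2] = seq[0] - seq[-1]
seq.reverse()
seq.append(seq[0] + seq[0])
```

[10, 8, -5, 6, 5, 20]

append seq[0]+seq[0] = 4+4 = 8 → [4, 6, 5, 8]
seq[-2] = seq[-1]+seq[-1] = 8+8 = 16 → [4, 6, 16, 8]
seq[0] = 5 → [5, 6, 16, 8]
append seq[0]+seq[0] = 5+5 = 10 → [5, 6, 16, 8, 10]
seq[2] = seq[0]-seq[-1] = 5-10 = -5 → [5, 6, -5, 8, 10]
reverse → [10, 8, -5, 6, 5]
append seq[0]+seq[0] = 10+10 = 20 → [10, 8, -5, 6, 5, 20]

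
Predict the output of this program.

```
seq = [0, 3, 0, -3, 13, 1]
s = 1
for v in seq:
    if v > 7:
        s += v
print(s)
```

14

v=0: not >7
v=3: not >7
v=0: not >7
v=-3: not >7
v=13: >7, s = 1+13 = 14
v=1: not >7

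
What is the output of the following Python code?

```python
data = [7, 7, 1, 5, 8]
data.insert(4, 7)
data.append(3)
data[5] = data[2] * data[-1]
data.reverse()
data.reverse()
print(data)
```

[7, 7, 1, 5, 7, 3, 3]

insert 7 at 4 → [7, 7, 1, 5, 7, 8]
append 3 → [7, 7, 1, 5, 7, 8, 3]
data[5] = data[2]*data[-1] = 1*3 = 3 → [7, 7, 1, 5, 7, 3, 3]
reverse → [3, 3, 7, 5, 1, 7, 7]
reverse → [7, 7, 1, 5, 7, 3, 3]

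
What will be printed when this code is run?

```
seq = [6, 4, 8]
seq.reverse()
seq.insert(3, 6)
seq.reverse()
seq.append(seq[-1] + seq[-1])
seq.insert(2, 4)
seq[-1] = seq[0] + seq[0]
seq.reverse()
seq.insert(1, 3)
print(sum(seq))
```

reverse → [8, 4, 6]
insert 6 at 3 → [8, 4, 6, 6]
reverse → [6, 6, 4, 8]
append seq[-1]+seq[-1] = 8+8 = 16 → [6, 6, 4, 8, 16]
insert 4 at 2 → [6, 6, 4, 4, 8, 16]
seq[-1] = seq[0]+seq[0] = 6+6 = 12 → [6, 6, 4, 4, 8, 12]
reverse → [12, 8, 4, 4, 6, 6]
insert 3 at 1 → [12, 3, 8, 4, 4, 6, 6]
sum = 43

43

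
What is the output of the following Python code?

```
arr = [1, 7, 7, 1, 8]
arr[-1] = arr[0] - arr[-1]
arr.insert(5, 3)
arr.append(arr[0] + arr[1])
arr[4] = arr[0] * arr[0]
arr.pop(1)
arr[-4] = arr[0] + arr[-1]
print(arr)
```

arr[-1] = arr[0]-arr[-1] = 1-8 = -7 → [1, 7, 7, 1, -7]
insert 3 at 5 → [1, 7, 7, 1, -7, 3]
append arr[0]+arr[1] = 1+7 = 8 → [1, 7, 7, 1, -7, 3, 8]
arr[4] = arr[0]*arr[0] = 1*1 = 1 → [1, 7, 7, 1, 1, 3, 8]
pop(1) removes 7 → [1, 7, 1, 1, 3, 8]
arr[-4] = arr[0]+arr[-1] = 1+8 = 9 → [1, 7, 9, 1, 3, 8]

[1, 7, 9, 1, 3, 8]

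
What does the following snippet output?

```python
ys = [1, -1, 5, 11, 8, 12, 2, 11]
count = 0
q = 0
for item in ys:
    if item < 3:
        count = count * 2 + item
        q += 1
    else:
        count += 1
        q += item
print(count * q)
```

650

item=1: <3, count = 0*2+1 = 1; q=1
item=-1: <3, count = 1*2+(-1) = 1; q=2
item=5: not <3, count = 1+1 = 2; q=7
item=11: not <3, count = 2+1 = 3; q=18
item=8: not <3, count = 3+1 = 4; q=26
item=12: not <3, count = 4+1 = 5; q=38
item=2: <3, count = 5*2+2 = 12; q=39
item=11: not <3, count = 12+1 = 13; q=50
count*q = 13*50 = 650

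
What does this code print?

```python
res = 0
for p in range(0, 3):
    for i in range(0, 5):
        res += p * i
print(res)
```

p=0,i=0: res = 0+0 = 0
p=0,i=1: res = 0+0 = 0
p=0,i=2: res = 0+0 = 0
p=0,i=3: res = 0+0 = 0
p=0,i=4: res = 0+0 = 0
p=1,i=0: res = 0+0 = 0
p=1,i=1: res = 0+1 = 1
p=1,i=2: res = 1+2 = 3
p=1,i=3: res = 3+3 = 6
p=1,i=4: res = 6+4 = 10
p=2,i=0: res = 10+0 = 10
p=2,i=1: res = 10+2 = 12
p=2,i=2: res = 12+4 = 16
p=2,i=3: res = 16+6 = 22
p=2,i=4: res = 22+8 = 30

30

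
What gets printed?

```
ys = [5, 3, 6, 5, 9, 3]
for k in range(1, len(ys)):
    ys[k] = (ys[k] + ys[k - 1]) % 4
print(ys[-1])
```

3

k=1: ys[1] = (3+5)%4 = 0 → [5, 0, 6, 5, 9, 3]
k=2: ys[2] = (6+0)%4 = 2 → [5, 0, 2, 5, 9, 3]
k=3: ys[3] = (5+2)%4 = 3 → [5, 0, 2, 3, 9, 3]
k=4: ys[4] = (9+3)%4 = 0 → [5, 0, 2, 3, 0, 3]
k=5: ys[5] = (3+0)%4 = 3 → [5, 0, 2, 3, 0, 3]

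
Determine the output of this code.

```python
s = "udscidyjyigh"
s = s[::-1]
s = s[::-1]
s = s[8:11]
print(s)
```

yig

reverse → 'hgiyjydicsdu'
reverse → 'udscidyjyigh'
slice [8:11] → 'yig'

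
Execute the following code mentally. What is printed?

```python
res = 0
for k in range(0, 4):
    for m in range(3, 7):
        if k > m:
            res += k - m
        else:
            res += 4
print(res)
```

k=0,m=3: not 0>3, res = 0+4 = 4
k=0,m=4: not 0>4, res = 4+4 = 8
k=0,m=5: not 0>5, res = 8+4 = 12
k=0,m=6: not 0>6, res = 12+4 = 16
k=1,m=3: not 1>3, res = 16+4 = 20
k=1,m=4: not 1>4, res = 20+4 = 24
k=1,m=5: not 1>5, res = 24+4 = 28
k=1,m=6: not 1>6, res = 28+4 = 32
k=2,m=3: not 2>3, res = 32+4 = 36
k=2,m=4: not 2>4, res = 36+4 = 40
k=2,m=5: not 2>5, res = 40+4 = 44
k=2,m=6: not 2>6, res = 44+4 = 48
k=3,m=3: not 3>3, res = 48+4 = 52
k=3,m=4: not 3>4, res = 52+4 = 56
k=3,m=5: not 3>5, res = 56+4 = 60
k=3,m=6: not 3>6, res = 60+4 = 64

64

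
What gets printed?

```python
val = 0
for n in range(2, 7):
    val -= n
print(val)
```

n=2: val = 0-2 = -2
n=3: val = (-2)-3 = -5
n=4: val = (-5)-4 = -9
n=5: val = (-9)-5 = -14
n=6: val = (-14)-6 = -20

-20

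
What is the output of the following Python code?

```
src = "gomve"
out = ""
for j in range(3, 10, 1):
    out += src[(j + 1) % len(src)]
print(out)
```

j=3: add src[4]='e' → 'e'
j=4: add src[0]='g' → 'eg'
j=5: add src[1]='o' → 'ego'
j=6: add src[2]='m' → 'egom'
j=7: add src[3]='v' → 'egomv'
j=8: add src[4]='e' → 'egomve'
j=9: add src[0]='g' → 'egomveg'

egomveg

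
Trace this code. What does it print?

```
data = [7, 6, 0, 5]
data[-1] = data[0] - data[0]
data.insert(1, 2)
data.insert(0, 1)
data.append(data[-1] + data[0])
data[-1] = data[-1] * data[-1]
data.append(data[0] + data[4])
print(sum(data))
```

data[-1] = data[0]-data[0] = 7-7 = 0 → [7, 6, 0, 0]
insert 2 at 1 → [7, 2, 6, 0, 0]
insert 1 at 0 → [1, 7, 2, 6, 0, 0]
append data[-1]+data[0] = 0+1 = 1 → [1, 7, 2, 6, 0, 0, 1]
data[-1] = data[-1]*data[-1] = 1*1 = 1 → [1, 7, 2, 6, 0, 0, 1]
append data[0]+data[4] = 1+0 = 1 → [1, 7, 2, 6, 0, 0, 1, 1]
sum = 18

18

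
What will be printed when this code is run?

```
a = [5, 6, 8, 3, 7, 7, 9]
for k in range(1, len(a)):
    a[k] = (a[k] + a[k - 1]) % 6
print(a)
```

k=1: a[1] = (6+5)%6 = 5 → [5, 5, 8, 3, 7, 7, 9]
k=2: a[2] = (8+5)%6 = 1 → [5, 5, 1, 3, 7, 7, 9]
k=3: a[3] = (3+1)%6 = 4 → [5, 5, 1, 4, 7, 7, 9]
k=4: a[4] = (7+4)%6 = 5 → [5, 5, 1, 4, 5, 7, 9]
k=5: a[5] = (7+5)%6 = 0 → [5, 5, 1, 4, 5, 0, 9]
k=6: a[6] = (9+0)%6 = 3 → [5, 5, 1, 4, 5, 0, 3]

[5, 5, 1, 4, 5, 0, 3]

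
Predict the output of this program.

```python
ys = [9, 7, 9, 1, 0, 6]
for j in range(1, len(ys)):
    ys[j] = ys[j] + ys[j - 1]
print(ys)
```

[9, 16, 25, 26, 26, 32]

j=1: ys[1] = 7+9 = 16 → [9, 16, 9, 1, 0, 6]
j=2: ys[2] = 9+16 = 25 → [9, 16, 25, 1, 0, 6]
j=3: ys[3] = 1+25 = 26 → [9, 16, 25, 26, 0, 6]
j=4: ys[4] = 0+26 = 26 → [9, 16, 25, 26, 26, 6]
j=5: ys[5] = 6+26 = 32 → [9, 16, 25, 26, 26, 32]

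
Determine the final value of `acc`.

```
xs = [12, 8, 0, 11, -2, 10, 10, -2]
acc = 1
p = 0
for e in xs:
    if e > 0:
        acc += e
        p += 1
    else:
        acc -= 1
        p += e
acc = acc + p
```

e=12: >0, acc = 1+12 = 13; p=1
e=8: >0, acc = 13+8 = 21; p=2
e=0: not >0, acc = 21-1 = 20; p=2
e=11: >0, acc = 20+11 = 31; p=3
e=-2: not >0, acc = 31-1 = 30; p=1
e=10: >0, acc = 30+10 = 40; p=2
e=10: >0, acc = 40+10 = 50; p=3
e=-2: not >0, acc = 50-1 = 49; p=1
acc+p = 49+1 = 50

50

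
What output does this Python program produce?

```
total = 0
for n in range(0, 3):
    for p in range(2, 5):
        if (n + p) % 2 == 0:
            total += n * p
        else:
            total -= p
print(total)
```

3

n=0,p=2: even sum, total = 0+0 = 0
n=0,p=3: odd sum, total = 0-3 = -3
n=0,p=4: even sum, total = (-3)+0 = -3
n=1,p=2: odd sum, total = (-3)-2 = -5
n=1,p=3: even sum, total = (-5)+3 = -2
n=1,p=4: odd sum, total = (-2)-4 = -6
n=2,p=2: even sum, total = (-6)+4 = -2
n=2,p=3: odd sum, total = (-2)-3 = -5
n=2,p=4: even sum, total = (-5)+8 = 3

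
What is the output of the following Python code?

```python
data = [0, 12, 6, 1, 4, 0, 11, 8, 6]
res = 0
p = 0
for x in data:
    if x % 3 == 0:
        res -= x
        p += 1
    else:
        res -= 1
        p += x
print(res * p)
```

-812

x=0: %3==0, res = 0-0 = 0; p=1
x=12: %3==0, res = 0-12 = -12; p=2
x=6: %3==0, res = (-12)-6 = -18; p=3
x=1: not %3==0, res = (-18)-1 = -19; p=4
x=4: not %3==0, res = (-19)-1 = -20; p=8
x=0: %3==0, res = (-20)-0 = -20; p=9
x=11: not %3==0, res = (-20)-1 = -21; p=20
x=8: not %3==0, res = (-21)-1 = -22; p=28
x=6: %3==0, res = (-22)-6 = -28; p=29
res*p = (-28)*29 = -812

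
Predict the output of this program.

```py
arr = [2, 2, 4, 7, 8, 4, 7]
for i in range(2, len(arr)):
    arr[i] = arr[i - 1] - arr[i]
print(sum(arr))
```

-73

i=2: arr[2] = 2-4 = -2 → [2, 2, -2, 7, 8, 4, 7]
i=3: arr[3] = (-2)-7 = -9 → [2, 2, -2, -9, 8, 4, 7]
i=4: arr[4] = (-9)-8 = -17 → [2, 2, -2, -9, -17, 4, 7]
i=5: arr[5] = (-17)-4 = -21 → [2, 2, -2, -9, -17, -21, 7]
i=6: arr[6] = (-21)-7 = -28 → [2, 2, -2, -9, -17, -21, -28]
sum = -73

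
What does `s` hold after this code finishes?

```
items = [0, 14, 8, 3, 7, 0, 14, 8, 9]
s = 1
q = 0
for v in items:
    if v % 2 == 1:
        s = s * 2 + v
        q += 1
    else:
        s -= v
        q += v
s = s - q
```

v=0: not odd, s = 1-0 = 1; q=0
v=14: not odd, s = 1-14 = -13; q=14
v=8: not odd, s = (-13)-8 = -21; q=22
v=3: odd, s = (-21)*2+3 = -39; q=23
v=7: odd, s = (-39)*2+7 = -71; q=24
v=0: not odd, s = (-71)-0 = -71; q=24
v=14: not odd, s = (-71)-14 = -85; q=38
v=8: not odd, s = (-85)-8 = -93; q=46
v=9: odd, s = (-93)*2+9 = -177; q=47
s-q = (-177)-47 = -224

-224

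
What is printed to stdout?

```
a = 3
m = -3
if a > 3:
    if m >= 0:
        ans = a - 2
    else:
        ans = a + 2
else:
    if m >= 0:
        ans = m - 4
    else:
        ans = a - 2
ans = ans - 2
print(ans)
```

-1

a=3, m=-3
a > 3 is False; m >= 0 is False
→ ans = a - 2 = 1
ans = 1-2 = -1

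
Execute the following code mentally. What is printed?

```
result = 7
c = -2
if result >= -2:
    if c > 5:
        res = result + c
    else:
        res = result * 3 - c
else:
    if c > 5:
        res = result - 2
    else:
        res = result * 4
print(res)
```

23

result=7, c=-2
result >= -2 is True; c > 5 is False
→ res = result * 3 - c = 23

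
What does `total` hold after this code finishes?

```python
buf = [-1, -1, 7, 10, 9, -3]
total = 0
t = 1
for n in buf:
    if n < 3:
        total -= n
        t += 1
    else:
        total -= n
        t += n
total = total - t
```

n=-1: <3, total = 0-(-1) = 1; t=2
n=-1: <3, total = 1-(-1) = 2; t=3
n=7: not <3, total = 2-7 = -5; t=10
n=10: not <3, total = (-5)-10 = -15; t=20
n=9: not <3, total = (-15)-9 = -24; t=29
n=-3: <3, total = (-24)-(-3) = -21; t=30
total-t = (-21)-30 = -51

-51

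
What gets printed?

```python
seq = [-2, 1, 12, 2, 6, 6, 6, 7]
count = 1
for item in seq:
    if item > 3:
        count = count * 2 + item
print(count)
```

item=-2: not >3
item=1: not >3
item=12: >3, count = 1*2+12 = 14
item=2: not >3
item=6: >3, count = 14*2+6 = 34
item=6: >3, count = 34*2+6 = 74
item=6: >3, count = 74*2+6 = 154
item=7: >3, count = 154*2+7 = 315

315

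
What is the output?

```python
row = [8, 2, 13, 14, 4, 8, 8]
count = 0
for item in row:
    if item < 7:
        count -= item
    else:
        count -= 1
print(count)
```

-11

item=8: not <7, count = 0-1 = -1
item=2: <7, count = (-1)-2 = -3
item=13: not <7, count = (-3)-1 = -4
item=14: not <7, count = (-4)-1 = -5
item=4: <7, count = (-5)-4 = -9
item=8: not <7, count = (-9)-1 = -10
item=8: not <7, count = (-10)-1 = -11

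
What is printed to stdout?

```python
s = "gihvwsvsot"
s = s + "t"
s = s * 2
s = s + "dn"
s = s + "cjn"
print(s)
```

gihvwsvsottgihvwsvsottdncjn

+ 't' → 'gihvwsvsott'
repeat ×2 → 'gihvwsvsottgihvwsvsott'
+ 'dn' → 'gihvwsvsottgihvwsvsottdn'
+ 'cjn' → 'gihvwsvsottgihvwsvsottdncjn'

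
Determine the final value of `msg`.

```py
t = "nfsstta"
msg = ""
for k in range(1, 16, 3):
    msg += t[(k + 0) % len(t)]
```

'ftnsa'

k=1: add t[1]='f' → 'f'
k=4: add t[4]='t' → 'ft'
k=7: add t[0]='n' → 'ftn'
k=10: add t[3]='s' → 'ftns'
k=13: add t[6]='a' → 'ftnsa'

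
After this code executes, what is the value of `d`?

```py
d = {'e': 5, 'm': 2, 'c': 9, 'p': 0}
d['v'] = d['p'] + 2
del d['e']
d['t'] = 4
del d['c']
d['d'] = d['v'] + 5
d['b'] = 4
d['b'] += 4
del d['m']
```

{'p': 0, 'v': 2, 't': 4, 'd': 7, 'b': 8}

d['v'] = d['p']+2 = 2 → {'e': 5, 'm': 2, 'c': 9, 'p': 0, 'v': 2}
del 'e' → {'m': 2, 'c': 9, 'p': 0, 'v': 2}
d['t'] = 4 → {'m': 2, 'c': 9, 'p': 0, 'v': 2, 't': 4}
del 'c' → {'m': 2, 'p': 0, 'v': 2, 't': 4}
d['d'] = d['v']+5 = 7 → {'m': 2, 'p': 0, 'v': 2, 't': 4, 'd': 7}
d['b'] = 4 → {'m': 2, 'p': 0, 'v': 2, 't': 4, 'd': 7, 'b': 4}
d['b'] = 4+4 = 8 → {'m': 2, 'p': 0, 'v': 2, 't': 4, 'd': 7, 'b': 8}
del 'm' → {'p': 0, 'v': 2, 't': 4, 'd': 7, 'b': 8}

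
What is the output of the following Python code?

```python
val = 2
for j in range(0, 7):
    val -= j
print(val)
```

j=0: val = 2-0 = 2
j=1: val = 2-1 = 1
j=2: val = 1-2 = -1
j=3: val = (-1)-3 = -4
j=4: val = (-4)-4 = -8
j=5: val = (-8)-5 = -13
j=6: val = (-13)-6 = -19

-19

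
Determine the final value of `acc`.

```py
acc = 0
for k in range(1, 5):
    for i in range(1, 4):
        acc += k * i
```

k=1,i=1: acc = 0+1 = 1
k=1,i=2: acc = 1+2 = 3
k=1,i=3: acc = 3+3 = 6
k=2,i=1: acc = 6+2 = 8
k=2,i=2: acc = 8+4 = 12
k=2,i=3: acc = 12+6 = 18
k=3,i=1: acc = 18+3 = 21
k=3,i=2: acc = 21+6 = 27
k=3,i=3: acc = 27+9 = 36
k=4,i=1: acc = 36+4 = 40
k=4,i=2: acc = 40+8 = 48
k=4,i=3: acc = 48+12 = 60

60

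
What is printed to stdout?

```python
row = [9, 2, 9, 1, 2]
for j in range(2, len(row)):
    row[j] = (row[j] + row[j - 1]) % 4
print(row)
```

j=2: row[2] = (9+2)%4 = 3 → [9, 2, 3, 1, 2]
j=3: row[3] = (1+3)%4 = 0 → [9, 2, 3, 0, 2]
j=4: row[4] = (2+0)%4 = 2 → [9, 2, 3, 0, 2]

[9, 2, 3, 0, 2]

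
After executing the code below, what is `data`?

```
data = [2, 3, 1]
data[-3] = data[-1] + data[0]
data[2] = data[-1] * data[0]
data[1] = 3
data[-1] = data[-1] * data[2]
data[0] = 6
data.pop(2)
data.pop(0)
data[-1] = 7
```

[7]

data[-3] = data[-1]+data[0] = 1+2 = 3 → [3, 3, 1]
data[2] = data[-1]*data[0] = 1*3 = 3 → [3, 3, 3]
data[1] = 3 → [3, 3, 3]
data[-1] = data[-1]*data[2] = 3*3 = 9 → [3, 3, 9]
data[0] = 6 → [6, 3, 9]
pop(2) removes 9 → [6, 3]
pop(0) removes 6 → [3]
data[-1] = 7 → [7]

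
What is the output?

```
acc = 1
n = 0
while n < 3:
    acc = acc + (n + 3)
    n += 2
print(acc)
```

n=0: acc = 1+3 = 4
n=2: acc = 4+5 = 9

9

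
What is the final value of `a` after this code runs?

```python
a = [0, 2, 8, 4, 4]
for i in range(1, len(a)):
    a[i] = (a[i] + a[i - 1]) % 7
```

[0, 2, 3, 0, 4]

i=1: a[1] = (2+0)%7 = 2 → [0, 2, 8, 4, 4]
i=2: a[2] = (8+2)%7 = 3 → [0, 2, 3, 4, 4]
i=3: a[3] = (4+3)%7 = 0 → [0, 2, 3, 0, 4]
i=4: a[4] = (4+0)%7 = 4 → [0, 2, 3, 0, 4]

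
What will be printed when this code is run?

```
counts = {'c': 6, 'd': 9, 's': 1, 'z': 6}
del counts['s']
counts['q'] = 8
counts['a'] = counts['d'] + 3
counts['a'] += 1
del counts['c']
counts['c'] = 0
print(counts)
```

{'d': 9, 'z': 6, 'q': 8, 'a': 13, 'c': 0}

del 's' → {'c': 6, 'd': 9, 'z': 6}
counts['q'] = 8 → {'c': 6, 'd': 9, 'z': 6, 'q': 8}
counts['a'] = counts['d']+3 = 12 → {'c': 6, 'd': 9, 'z': 6, 'q': 8, 'a': 12}
counts['a'] = 12+1 = 13 → {'c': 6, 'd': 9, 'z': 6, 'q': 8, 'a': 13}
del 'c' → {'d': 9, 'z': 6, 'q': 8, 'a': 13}
counts['c'] = 0 → {'d': 9, 'z': 6, 'q': 8, 'a': 13, 'c': 0}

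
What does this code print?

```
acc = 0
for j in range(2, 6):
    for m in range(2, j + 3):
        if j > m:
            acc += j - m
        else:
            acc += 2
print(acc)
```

34

j=2,m=2: not 2>2, acc = 0+2 = 2
j=2,m=3: not 2>3, acc = 2+2 = 4
j=2,m=4: not 2>4, acc = 4+2 = 6
j=3,m=2: 3>2, acc = 6+1 = 7
j=3,m=3: not 3>3, acc = 7+2 = 9
j=3,m=4: not 3>4, acc = 9+2 = 11
j=3,m=5: not 3>5, acc = 11+2 = 13
j=4,m=2: 4>2, acc = 13+2 = 15
j=4,m=3: 4>3, acc = 15+1 = 16
j=4,m=4: not 4>4, acc = 16+2 = 18
j=4,m=5: not 4>5, acc = 18+2 = 20
j=4,m=6: not 4>6, acc = 20+2 = 22
j=5,m=2: 5>2, acc = 22+3 = 25
j=5,m=3: 5>3, acc = 25+2 = 27
j=5,m=4: 5>4, acc = 27+1 = 28
j=5,m=5: not 5>5, acc = 28+2 = 30
j=5,m=6: not 5>6, acc = 30+2 = 32
j=5,m=7: not 5>7, acc = 32+2 = 34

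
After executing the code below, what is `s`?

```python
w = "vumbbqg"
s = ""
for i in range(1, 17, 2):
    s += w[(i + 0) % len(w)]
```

'ubqvmbgu'

i=1: add w[1]='u' → 'u'
i=3: add w[3]='b' → 'ub'
i=5: add w[5]='q' → 'ubq'
i=7: add w[0]='v' → 'ubqv'
i=9: add w[2]='m' → 'ubqvm'
i=11: add w[4]='b' → 'ubqvmb'
i=13: add w[6]='g' → 'ubqvmbg'
i=15: add w[1]='u' → 'ubqvmbgu'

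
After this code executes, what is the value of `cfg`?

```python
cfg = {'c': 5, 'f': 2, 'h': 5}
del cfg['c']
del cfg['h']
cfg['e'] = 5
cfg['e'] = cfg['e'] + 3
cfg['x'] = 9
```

{'f': 2, 'e': 8, 'x': 9}

del 'c' → {'f': 2, 'h': 5}
del 'h' → {'f': 2}
cfg['e'] = 5 → {'f': 2, 'e': 5}
cfg['e'] = cfg['e']+3 = 8 → {'f': 2, 'e': 8}
cfg['x'] = 9 → {'f': 2, 'e': 8, 'x': 9}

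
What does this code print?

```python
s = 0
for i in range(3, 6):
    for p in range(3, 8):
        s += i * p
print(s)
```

i=3,p=3: s = 0+9 = 9
i=3,p=4: s = 9+12 = 21
i=3,p=5: s = 21+15 = 36
i=3,p=6: s = 36+18 = 54
i=3,p=7: s = 54+21 = 75
i=4,p=3: s = 75+12 = 87
i=4,p=4: s = 87+16 = 103
i=4,p=5: s = 103+20 = 123
i=4,p=6: s = 123+24 = 147
i=4,p=7: s = 147+28 = 175
i=5,p=3: s = 175+15 = 190
i=5,p=4: s = 190+20 = 210
i=5,p=5: s = 210+25 = 235
i=5,p=6: s = 235+30 = 265
i=5,p=7: s = 265+35 = 300

300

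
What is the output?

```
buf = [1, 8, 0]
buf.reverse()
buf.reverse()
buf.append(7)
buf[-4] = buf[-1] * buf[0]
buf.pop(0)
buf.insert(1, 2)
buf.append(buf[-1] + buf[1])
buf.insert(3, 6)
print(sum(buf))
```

reverse → [0, 8, 1]
reverse → [1, 8, 0]
append 7 → [1, 8, 0, 7]
buf[-4] = buf[-1]*buf[0] = 7*1 = 7 → [7, 8, 0, 7]
pop(0) removes 7 → [8, 0, 7]
insert 2 at 1 → [8, 2, 0, 7]
append buf[-1]+buf[1] = 7+2 = 9 → [8, 2, 0, 7, 9]
insert 6 at 3 → [8, 2, 0, 6, 7, 9]
sum = 32

32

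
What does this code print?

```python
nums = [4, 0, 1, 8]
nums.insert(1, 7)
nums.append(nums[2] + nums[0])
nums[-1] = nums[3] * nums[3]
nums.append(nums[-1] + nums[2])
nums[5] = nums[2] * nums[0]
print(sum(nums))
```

21

insert 7 at 1 → [4, 7, 0, 1, 8]
append nums[2]+nums[0] = 0+4 = 4 → [4, 7, 0, 1, 8, 4]
nums[-1] = nums[3]*nums[3] = 1*1 = 1 → [4, 7, 0, 1, 8, 1]
append nums[-1]+nums[2] = 1+0 = 1 → [4, 7, 0, 1, 8, 1, 1]
nums[5] = nums[2]*nums[0] = 0*4 = 0 → [4, 7, 0, 1, 8, 0, 1]
sum = 21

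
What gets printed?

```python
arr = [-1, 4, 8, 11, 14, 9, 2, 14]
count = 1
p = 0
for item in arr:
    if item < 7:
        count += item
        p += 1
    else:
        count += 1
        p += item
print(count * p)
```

item=-1: <7, count = 1+(-1) = 0; p=1
item=4: <7, count = 0+4 = 4; p=2
item=8: not <7, count = 4+1 = 5; p=10
item=11: not <7, count = 5+1 = 6; p=21
item=14: not <7, count = 6+1 = 7; p=35
item=9: not <7, count = 7+1 = 8; p=44
item=2: <7, count = 8+2 = 10; p=45
item=14: not <7, count = 10+1 = 11; p=59
count*p = 11*59 = 649

649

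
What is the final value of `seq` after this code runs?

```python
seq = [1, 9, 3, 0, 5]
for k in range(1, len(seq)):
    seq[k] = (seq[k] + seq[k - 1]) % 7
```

[1, 3, 6, 6, 4]

k=1: seq[1] = (9+1)%7 = 3 → [1, 3, 3, 0, 5]
k=2: seq[2] = (3+3)%7 = 6 → [1, 3, 6, 0, 5]
k=3: seq[3] = (0+6)%7 = 6 → [1, 3, 6, 6, 5]
k=4: seq[4] = (5+6)%7 = 4 → [1, 3, 6, 6, 4]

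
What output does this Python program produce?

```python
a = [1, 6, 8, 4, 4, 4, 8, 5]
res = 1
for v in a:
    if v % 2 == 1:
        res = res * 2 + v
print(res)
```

11

v=1: odd, res = 1*2+1 = 3
v=6: not odd
v=8: not odd
v=4: not odd
v=4: not odd
v=4: not odd
v=8: not odd
v=5: odd, res = 3*2+5 = 11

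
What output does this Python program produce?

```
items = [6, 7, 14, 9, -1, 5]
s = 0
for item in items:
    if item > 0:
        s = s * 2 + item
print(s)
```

item=6: >0, s = 0*2+6 = 6
item=7: >0, s = 6*2+7 = 19
item=14: >0, s = 19*2+14 = 52
item=9: >0, s = 52*2+9 = 113
item=-1: not >0
item=5: >0, s = 113*2+5 = 231

231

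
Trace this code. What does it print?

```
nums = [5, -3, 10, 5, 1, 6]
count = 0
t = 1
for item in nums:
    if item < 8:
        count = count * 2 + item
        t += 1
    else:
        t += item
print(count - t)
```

item=5: <8, count = 0*2+5 = 5; t=2
item=-3: <8, count = 5*2+(-3) = 7; t=3
item=10: not <8; t=13
item=5: <8, count = 7*2+5 = 19; t=14
item=1: <8, count = 19*2+1 = 39; t=15
item=6: <8, count = 39*2+6 = 84; t=16
count-t = 84-16 = 68

68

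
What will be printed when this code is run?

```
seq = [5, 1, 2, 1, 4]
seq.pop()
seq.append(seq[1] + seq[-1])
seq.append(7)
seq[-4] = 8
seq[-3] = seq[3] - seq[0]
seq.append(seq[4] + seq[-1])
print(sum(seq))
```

pop() removes 4 → [5, 1, 2, 1]
append seq[1]+seq[-1] = 1+1 = 2 → [5, 1, 2, 1, 2]
append 7 → [5, 1, 2, 1, 2, 7]
seq[-4] = 8 → [5, 1, 8, 1, 2, 7]
seq[-3] = seq[3]-seq[0] = 1-5 = -4 → [5, 1, 8, -4, 2, 7]
append seq[4]+seq[-1] = 2+7 = 9 → [5, 1, 8, -4, 2, 7, 9]
sum = 28

28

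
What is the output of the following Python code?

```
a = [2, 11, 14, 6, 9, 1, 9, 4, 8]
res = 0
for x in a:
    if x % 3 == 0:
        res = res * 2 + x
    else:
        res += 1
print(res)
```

x=2: not %3==0, res = 0+1 = 1
x=11: not %3==0, res = 1+1 = 2
x=14: not %3==0, res = 2+1 = 3
x=6: %3==0, res = 3*2+6 = 12
x=9: %3==0, res = 12*2+9 = 33
x=1: not %3==0, res = 33+1 = 34
x=9: %3==0, res = 34*2+9 = 77
x=4: not %3==0, res = 77+1 = 78
x=8: not %3==0, res = 78+1 = 79

79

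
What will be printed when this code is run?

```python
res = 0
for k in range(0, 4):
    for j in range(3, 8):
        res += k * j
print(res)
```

k=0,j=3: res = 0+0 = 0
k=0,j=4: res = 0+0 = 0
k=0,j=5: res = 0+0 = 0
k=0,j=6: res = 0+0 = 0
k=0,j=7: res = 0+0 = 0
k=1,j=3: res = 0+3 = 3
k=1,j=4: res = 3+4 = 7
k=1,j=5: res = 7+5 = 12
k=1,j=6: res = 12+6 = 18
k=1,j=7: res = 18+7 = 25
k=2,j=3: res = 25+6 = 31
k=2,j=4: res = 31+8 = 39
k=2,j=5: res = 39+10 = 49
k=2,j=6: res = 49+12 = 61
k=2,j=7: res = 61+14 = 75
k=3,j=3: res = 75+9 = 84
k=3,j=4: res = 84+12 = 96
k=3,j=5: res = 96+15 = 111
k=3,j=6: res = 111+18 = 129
k=3,j=7: res = 129+21 = 150

150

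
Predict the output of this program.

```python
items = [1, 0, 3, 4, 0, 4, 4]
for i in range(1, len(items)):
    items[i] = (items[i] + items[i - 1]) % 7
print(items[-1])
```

2

i=1: items[1] = (0+1)%7 = 1 → [1, 1, 3, 4, 0, 4, 4]
i=2: items[2] = (3+1)%7 = 4 → [1, 1, 4, 4, 0, 4, 4]
i=3: items[3] = (4+4)%7 = 1 → [1, 1, 4, 1, 0, 4, 4]
i=4: items[4] = (0+1)%7 = 1 → [1, 1, 4, 1, 1, 4, 4]
i=5: items[5] = (4+1)%7 = 5 → [1, 1, 4, 1, 1, 5, 4]
i=6: items[6] = (4+5)%7 = 2 → [1, 1, 4, 1, 1, 5, 2]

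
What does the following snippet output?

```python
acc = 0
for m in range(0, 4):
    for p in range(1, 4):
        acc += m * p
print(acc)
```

36

m=0,p=1: acc = 0+0 = 0
m=0,p=2: acc = 0+0 = 0
m=0,p=3: acc = 0+0 = 0
m=1,p=1: acc = 0+1 = 1
m=1,p=2: acc = 1+2 = 3
m=1,p=3: acc = 3+3 = 6
m=2,p=1: acc = 6+2 = 8
m=2,p=2: acc = 8+4 = 12
m=2,p=3: acc = 12+6 = 18
m=3,p=1: acc = 18+3 = 21
m=3,p=2: acc = 21+6 = 27
m=3,p=3: acc = 27+9 = 36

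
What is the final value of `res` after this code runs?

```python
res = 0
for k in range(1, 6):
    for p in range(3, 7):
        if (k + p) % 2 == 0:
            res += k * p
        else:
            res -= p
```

k=1,p=3: even sum, res = 0+3 = 3
k=1,p=4: odd sum, res = 3-4 = -1
k=1,p=5: even sum, res = (-1)+5 = 4
k=1,p=6: odd sum, res = 4-6 = -2
k=2,p=3: odd sum, res = (-2)-3 = -5
k=2,p=4: even sum, res = (-5)+8 = 3
k=2,p=5: odd sum, res = 3-5 = -2
k=2,p=6: even sum, res = (-2)+12 = 10
k=3,p=3: even sum, res = 10+9 = 19
k=3,p=4: odd sum, res = 19-4 = 15
k=3,p=5: even sum, res = 15+15 = 30
k=3,p=6: odd sum, res = 30-6 = 24
k=4,p=3: odd sum, res = 24-3 = 21
k=4,p=4: even sum, res = 21+16 = 37
k=4,p=5: odd sum, res = 37-5 = 32
k=4,p=6: even sum, res = 32+24 = 56
k=5,p=3: even sum, res = 56+15 = 71
k=5,p=4: odd sum, res = 71-4 = 67
k=5,p=5: even sum, res = 67+25 = 92
k=5,p=6: odd sum, res = 92-6 = 86

86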